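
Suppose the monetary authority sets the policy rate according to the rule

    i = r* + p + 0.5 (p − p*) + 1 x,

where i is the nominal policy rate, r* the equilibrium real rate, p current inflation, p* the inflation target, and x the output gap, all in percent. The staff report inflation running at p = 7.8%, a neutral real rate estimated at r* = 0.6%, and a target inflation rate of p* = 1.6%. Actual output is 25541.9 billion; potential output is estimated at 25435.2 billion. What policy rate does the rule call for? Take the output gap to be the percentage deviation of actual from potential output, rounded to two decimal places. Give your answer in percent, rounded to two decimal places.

11.92%

Output gap = 100 × (25541.9 − 25435.2) / 25435.2 = 0.42%.
i = 0.60 + 7.80 + 0.5 × (7.80 − 1.60) + 1 × 0.42
   = 0.60 + 7.8 + 3.1 + 0.42 = 11.92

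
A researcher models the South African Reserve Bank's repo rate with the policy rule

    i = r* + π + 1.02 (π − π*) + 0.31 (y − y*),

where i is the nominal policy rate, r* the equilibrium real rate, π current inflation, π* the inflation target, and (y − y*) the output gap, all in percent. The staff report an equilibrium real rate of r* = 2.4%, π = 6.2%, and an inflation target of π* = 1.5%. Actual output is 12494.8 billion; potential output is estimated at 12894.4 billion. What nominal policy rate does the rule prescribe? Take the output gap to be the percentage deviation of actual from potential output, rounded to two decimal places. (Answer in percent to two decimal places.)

12.43%

Output gap = 100 × (12494.8 − 12894.4) / 12894.4 = -3.10%.
i = 2.40 + 6.20 + 1.02 × (6.20 − 1.50) + 0.31 × (-3.10)
   = 2.40 + 6.2 + 4.794 − 0.961 = 12.43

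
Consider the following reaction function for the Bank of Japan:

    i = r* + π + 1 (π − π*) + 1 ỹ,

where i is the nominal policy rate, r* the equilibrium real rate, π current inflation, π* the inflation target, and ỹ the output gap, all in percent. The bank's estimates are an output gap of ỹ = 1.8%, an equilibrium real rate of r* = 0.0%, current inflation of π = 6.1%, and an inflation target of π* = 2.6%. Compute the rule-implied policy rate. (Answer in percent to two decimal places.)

i = 0.0 + 6.1 + 1 × (6.1 − 2.6) + 1 × 1.8
   = 0.0 + 6.1 + 3.5 + 1.8 = 11.40

11.40%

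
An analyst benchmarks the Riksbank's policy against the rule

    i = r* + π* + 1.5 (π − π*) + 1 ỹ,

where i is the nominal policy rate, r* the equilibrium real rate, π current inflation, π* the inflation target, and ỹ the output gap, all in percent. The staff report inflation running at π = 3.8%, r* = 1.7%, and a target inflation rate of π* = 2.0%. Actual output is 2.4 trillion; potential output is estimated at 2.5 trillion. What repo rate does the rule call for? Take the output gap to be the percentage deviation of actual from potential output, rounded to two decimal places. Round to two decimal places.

2.40%

Output gap = 100 × (2.4 − 2.5) / 2.5 = -4.00%.
i = 1.70 + 2.00 + 1.5 × (3.80 − 2.00) + 1 × (-4.00)
   = 1.70 + 2 + 2.7 − 4 = 2.40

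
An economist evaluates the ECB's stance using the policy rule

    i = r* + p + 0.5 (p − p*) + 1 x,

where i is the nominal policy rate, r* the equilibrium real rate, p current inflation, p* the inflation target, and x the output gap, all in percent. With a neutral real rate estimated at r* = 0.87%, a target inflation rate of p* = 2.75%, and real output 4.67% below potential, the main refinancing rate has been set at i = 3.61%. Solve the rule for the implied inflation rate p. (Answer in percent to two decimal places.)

5.86%

Output 4.67% below potential → x = -4.67.
Collecting p: i = r* + (1 + 0.5) p − 0.5 p* + 1 x
1.5 p = 3.61 − 0.87 + 0.5 × 2.75 − 1 × (-4.67) = 8.785
p = 8.785 / 1.5 = 5.86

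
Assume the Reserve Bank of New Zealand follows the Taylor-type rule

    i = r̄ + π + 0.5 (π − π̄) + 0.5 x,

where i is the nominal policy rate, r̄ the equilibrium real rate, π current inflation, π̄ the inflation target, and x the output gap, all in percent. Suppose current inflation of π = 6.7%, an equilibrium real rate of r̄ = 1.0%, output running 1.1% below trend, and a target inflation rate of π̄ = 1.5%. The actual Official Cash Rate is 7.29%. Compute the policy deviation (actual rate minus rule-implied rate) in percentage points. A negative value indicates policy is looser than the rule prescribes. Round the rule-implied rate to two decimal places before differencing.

Output 1.1% below potential → x = -1.1.
i = 1.0 + 6.7 + 0.5 × (6.7 − 1.5) + 0.5 × (-1.1)
   = 1.0 + 6.7 + 2.6 − 0.55 = 9.75
Deviation = 7.29 − 9.75 = -2.46 pp.

-2.46 pp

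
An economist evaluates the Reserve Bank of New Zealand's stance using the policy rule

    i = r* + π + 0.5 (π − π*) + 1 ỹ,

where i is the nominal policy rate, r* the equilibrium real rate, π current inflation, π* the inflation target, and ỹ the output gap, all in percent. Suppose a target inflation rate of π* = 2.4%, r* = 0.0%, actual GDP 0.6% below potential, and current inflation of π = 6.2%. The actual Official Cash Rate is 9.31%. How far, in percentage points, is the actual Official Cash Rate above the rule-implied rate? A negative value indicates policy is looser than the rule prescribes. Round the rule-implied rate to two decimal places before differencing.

Output 0.6% below potential → ỹ = -0.6.
i = 0.0 + 6.2 + 0.5 × (6.2 − 2.4) + 1 × (-0.6)
   = 0.0 + 6.2 + 1.9 − 0.6 = 7.50
Deviation = 9.31 − 7.50 = 1.81 pp.

1.81 pp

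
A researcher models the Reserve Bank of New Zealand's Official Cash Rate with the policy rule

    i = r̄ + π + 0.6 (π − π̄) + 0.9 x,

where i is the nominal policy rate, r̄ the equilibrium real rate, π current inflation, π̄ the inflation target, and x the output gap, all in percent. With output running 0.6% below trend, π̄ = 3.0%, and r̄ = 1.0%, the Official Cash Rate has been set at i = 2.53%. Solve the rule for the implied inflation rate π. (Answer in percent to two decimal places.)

2.42%

Output 0.6% below potential → x = -0.6.
Collecting π: i = r̄ + (1 + 0.6) π − 0.6 π̄ + 0.9 x
1.6 π = 2.53 − 1.0 + 0.6 × 3.0 − 0.9 × (-0.6) = 3.87
π = 3.87 / 1.6 = 2.42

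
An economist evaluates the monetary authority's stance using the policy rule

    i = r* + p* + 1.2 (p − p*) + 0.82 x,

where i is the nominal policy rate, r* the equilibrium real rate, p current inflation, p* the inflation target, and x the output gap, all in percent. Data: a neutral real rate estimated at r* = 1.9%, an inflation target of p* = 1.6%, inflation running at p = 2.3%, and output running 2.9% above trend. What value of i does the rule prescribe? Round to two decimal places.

Output 2.9% above potential → x = 2.9.
i = 1.9 + 1.6 + 1.2 × (2.3 − 1.6) + 0.82 × 2.9
   = 1.9 + 1.6 + 0.84 + 2.378 = 6.72

6.72%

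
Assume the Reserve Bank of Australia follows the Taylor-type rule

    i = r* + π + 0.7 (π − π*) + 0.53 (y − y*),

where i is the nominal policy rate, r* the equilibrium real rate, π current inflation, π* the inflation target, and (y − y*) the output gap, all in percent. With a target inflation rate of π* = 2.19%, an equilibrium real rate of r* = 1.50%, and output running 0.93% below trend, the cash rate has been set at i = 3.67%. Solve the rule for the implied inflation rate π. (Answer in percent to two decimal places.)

Output 0.93% below potential → (y − y*) = -0.93.
Collecting π: i = r* + (1 + 0.7) π − 0.7 π* + 0.53 (y − y*)
1.7 π = 3.67 − 1.50 + 0.7 × 2.19 − 0.53 × (-0.93) = 4.1959
π = 4.1959 / 1.7 = 2.47

2.47%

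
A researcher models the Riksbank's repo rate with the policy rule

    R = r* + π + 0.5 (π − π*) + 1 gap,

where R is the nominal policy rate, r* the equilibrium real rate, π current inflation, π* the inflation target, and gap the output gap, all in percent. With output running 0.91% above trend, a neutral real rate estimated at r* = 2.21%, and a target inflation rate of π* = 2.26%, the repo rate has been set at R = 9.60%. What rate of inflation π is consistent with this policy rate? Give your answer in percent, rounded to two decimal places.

5.07%

Output 0.91% above potential → gap = 0.91.
Collecting π: R = r* + (1 + 0.5) π − 0.5 π* + 1 gap
1.5 π = 9.60 − 2.21 + 0.5 × 2.26 − 1 × 0.91 = 7.61
π = 7.61 / 1.5 = 5.07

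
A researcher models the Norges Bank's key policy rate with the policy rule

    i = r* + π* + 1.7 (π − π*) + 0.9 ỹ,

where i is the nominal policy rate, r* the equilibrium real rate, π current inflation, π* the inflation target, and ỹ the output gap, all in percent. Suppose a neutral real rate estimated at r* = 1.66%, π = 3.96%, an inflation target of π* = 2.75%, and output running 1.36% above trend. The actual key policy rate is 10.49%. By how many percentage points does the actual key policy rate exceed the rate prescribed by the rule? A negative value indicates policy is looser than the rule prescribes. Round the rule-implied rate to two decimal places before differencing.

2.80 pp

Output 1.36% above potential → ỹ = 1.36.
i = 1.66 + 2.75 + 1.7 × (3.96 − 2.75) + 0.9 × 1.36
   = 1.66 + 2.75 + 2.057 + 1.224 = 7.69
Deviation = 10.49 − 7.69 = 2.80 pp.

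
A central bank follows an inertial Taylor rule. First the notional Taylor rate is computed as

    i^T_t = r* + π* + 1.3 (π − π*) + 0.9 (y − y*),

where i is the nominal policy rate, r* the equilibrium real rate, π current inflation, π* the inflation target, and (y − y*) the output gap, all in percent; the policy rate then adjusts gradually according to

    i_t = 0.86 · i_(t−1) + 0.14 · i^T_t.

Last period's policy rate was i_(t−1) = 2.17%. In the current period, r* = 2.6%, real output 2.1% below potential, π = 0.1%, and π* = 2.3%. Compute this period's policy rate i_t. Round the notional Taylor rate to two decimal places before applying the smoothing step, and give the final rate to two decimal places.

1.89%

Output 2.1% below potential → (y − y*) = -2.1.
i^T_t = 2.6 + 2.3 + 1.3 × (0.1 − 2.3) + 0.9 × (-2.1)
   = 2.6 + 2.3 − 2.86 − 1.89 = 0.15
i_t = 0.86 × 2.17 + 0.14 × 0.15 = 1.8662 + 0.021 = 1.89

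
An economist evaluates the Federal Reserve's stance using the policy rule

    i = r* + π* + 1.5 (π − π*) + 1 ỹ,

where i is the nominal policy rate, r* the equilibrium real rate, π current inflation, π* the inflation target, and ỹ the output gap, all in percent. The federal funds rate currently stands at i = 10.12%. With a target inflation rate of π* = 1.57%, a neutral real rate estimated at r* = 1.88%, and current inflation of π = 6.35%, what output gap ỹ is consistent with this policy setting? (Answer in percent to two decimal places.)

-0.50%

1 ỹ = 10.12 − 1.88 − 1.57 − 1.5 × (6.35 − 1.57) = -0.5
ỹ = -0.5 / 1 = -0.50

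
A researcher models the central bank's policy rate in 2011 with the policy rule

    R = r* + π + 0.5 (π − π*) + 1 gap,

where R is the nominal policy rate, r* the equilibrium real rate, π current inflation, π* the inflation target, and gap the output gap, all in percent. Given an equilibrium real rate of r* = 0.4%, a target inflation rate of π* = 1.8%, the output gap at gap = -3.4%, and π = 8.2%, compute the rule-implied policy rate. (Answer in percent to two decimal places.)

8.40%

R = 0.4 + 8.2 + 0.5 × (8.2 − 1.8) + 1 × (-3.4)
   = 0.4 + 8.2 + 3.2 − 3.4 = 8.40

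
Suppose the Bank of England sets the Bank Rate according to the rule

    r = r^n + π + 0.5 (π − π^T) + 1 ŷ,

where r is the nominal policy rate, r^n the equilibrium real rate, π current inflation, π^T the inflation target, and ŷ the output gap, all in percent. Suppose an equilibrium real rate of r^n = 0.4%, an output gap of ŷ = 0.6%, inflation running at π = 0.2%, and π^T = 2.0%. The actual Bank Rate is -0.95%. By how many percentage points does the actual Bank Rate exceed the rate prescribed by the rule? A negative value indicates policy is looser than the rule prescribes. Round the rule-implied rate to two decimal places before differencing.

r = 0.4 + 0.2 + 0.5 × (0.2 − 2.0) + 1 × 0.6
   = 0.4 + 0.2 − 0.9 + 0.6 = 0.30
Deviation = -0.95 − 0.30 = -1.25 pp.

-1.25 pp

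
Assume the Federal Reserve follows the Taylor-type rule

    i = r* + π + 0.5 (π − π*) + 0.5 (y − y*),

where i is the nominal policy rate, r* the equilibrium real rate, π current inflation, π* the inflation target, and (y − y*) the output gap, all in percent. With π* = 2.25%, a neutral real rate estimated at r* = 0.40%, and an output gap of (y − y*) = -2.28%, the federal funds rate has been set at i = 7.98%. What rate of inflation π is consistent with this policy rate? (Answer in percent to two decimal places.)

6.56%

Collecting π: i = r* + (1 + 0.5) π − 0.5 π* + 0.5 (y − y*)
1.5 π = 7.98 − 0.40 + 0.5 × 2.25 − 0.5 × (-2.28) = 9.845
π = 9.845 / 1.5 = 6.56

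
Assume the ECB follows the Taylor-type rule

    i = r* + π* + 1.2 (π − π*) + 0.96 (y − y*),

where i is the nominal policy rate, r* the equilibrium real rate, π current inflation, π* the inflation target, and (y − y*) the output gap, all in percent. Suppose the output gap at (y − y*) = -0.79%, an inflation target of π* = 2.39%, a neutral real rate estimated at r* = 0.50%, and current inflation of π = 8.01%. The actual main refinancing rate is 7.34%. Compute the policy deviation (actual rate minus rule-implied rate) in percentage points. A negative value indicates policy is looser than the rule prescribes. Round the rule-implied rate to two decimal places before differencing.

i = 0.50 + 2.39 + 1.2 × (8.01 − 2.39) + 0.96 × (-0.79)
   = 0.50 + 2.39 + 6.744 − 0.7584 = 8.88
Deviation = 7.34 − 8.88 = -1.54 pp.

-1.54 pp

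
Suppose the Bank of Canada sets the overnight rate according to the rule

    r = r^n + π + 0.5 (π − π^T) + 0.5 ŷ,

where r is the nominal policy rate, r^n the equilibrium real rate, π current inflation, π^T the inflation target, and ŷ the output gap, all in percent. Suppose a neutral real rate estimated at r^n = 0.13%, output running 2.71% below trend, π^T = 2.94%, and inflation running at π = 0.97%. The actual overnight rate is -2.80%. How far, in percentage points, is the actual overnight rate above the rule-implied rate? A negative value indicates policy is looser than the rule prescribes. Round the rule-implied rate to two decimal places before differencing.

-1.56 pp

Output 2.71% below potential → ŷ = -2.71.
r = 0.13 + 0.97 + 0.5 × (0.97 − 2.94) + 0.5 × (-2.71)
   = 0.13 + 0.97 − 0.985 − 1.355 = -1.24
Deviation = -2.80 − (-1.24) = -1.56 pp.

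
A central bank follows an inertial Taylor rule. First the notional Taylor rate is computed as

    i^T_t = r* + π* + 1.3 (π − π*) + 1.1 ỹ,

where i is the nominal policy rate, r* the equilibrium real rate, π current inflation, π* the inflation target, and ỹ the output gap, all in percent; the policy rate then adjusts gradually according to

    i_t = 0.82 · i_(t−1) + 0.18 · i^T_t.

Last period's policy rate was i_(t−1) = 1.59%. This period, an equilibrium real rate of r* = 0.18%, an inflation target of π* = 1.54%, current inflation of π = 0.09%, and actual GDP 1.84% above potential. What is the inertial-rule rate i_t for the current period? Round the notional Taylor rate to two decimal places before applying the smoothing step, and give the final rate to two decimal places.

Output 1.84% above potential → ỹ = 1.84.
i^T_t = 0.18 + 1.54 + 1.3 × (0.09 − 1.54) + 1.1 × 1.84
   = 0.18 + 1.54 − 1.885 + 2.024 = 1.86
i_t = 0.82 × 1.59 + 0.18 × 1.86 = 1.3038 + 0.3348 = 1.64

1.64%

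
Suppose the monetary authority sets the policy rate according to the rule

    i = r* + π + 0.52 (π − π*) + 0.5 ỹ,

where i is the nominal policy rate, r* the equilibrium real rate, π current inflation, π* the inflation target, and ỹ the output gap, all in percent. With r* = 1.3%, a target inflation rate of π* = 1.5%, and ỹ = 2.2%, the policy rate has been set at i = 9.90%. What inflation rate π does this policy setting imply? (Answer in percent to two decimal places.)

Collecting π: i = r* + (1 + 0.52) π − 0.52 π* + 0.5 ỹ
1.52 π = 9.90 − 1.3 + 0.52 × 1.5 − 0.5 × 2.2 = 8.28
π = 8.28 / 1.52 = 5.45

5.45%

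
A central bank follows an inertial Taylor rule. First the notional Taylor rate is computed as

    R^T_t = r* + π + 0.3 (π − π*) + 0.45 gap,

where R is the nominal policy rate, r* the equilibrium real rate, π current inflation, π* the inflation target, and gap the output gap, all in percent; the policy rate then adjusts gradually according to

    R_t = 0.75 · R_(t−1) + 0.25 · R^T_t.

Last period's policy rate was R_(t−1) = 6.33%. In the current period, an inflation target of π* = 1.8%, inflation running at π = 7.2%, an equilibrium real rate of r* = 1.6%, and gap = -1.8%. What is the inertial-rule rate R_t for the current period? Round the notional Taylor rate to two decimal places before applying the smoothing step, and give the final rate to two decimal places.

7.15%

R^T_t = 1.6 + 7.2 + 0.3 × (7.2 − 1.8) + 0.45 × (-1.8)
   = 1.6 + 7.2 + 1.62 − 0.81 = 9.61
R_t = 0.75 × 6.33 + 0.25 × 9.61 = 4.7475 + 2.4025 = 7.15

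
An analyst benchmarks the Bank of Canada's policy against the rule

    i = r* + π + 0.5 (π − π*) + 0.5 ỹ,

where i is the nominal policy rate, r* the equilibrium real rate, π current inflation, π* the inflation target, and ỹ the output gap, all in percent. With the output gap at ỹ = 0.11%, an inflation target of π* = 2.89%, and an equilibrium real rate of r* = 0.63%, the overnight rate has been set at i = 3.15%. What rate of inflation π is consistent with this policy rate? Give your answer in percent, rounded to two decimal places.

Collecting π: i = r* + (1 + 0.5) π − 0.5 π* + 0.5 ỹ
1.5 π = 3.15 − 0.63 + 0.5 × 2.89 − 0.5 × 0.11 = 3.91
π = 3.91 / 1.5 = 2.61

2.61%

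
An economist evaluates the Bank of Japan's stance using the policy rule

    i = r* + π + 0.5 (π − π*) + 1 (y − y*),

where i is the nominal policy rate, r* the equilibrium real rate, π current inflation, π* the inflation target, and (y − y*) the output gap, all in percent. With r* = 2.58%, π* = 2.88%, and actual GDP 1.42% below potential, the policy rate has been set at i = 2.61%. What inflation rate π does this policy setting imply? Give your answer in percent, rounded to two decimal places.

1.93%

Output 1.42% below potential → (y − y*) = -1.42.
Collecting π: i = r* + (1 + 0.5) π − 0.5 π* + 1 (y − y*)
1.5 π = 2.61 − 2.58 + 0.5 × 2.88 − 1 × (-1.42) = 2.89
π = 2.89 / 1.5 = 1.93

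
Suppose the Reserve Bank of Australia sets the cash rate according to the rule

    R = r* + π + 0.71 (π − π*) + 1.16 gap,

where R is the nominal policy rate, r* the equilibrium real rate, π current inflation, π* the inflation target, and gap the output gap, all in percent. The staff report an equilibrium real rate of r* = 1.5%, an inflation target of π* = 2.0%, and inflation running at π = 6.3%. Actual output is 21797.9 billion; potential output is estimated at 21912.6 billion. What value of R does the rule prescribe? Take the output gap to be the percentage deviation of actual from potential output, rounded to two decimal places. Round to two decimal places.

Output gap = 100 × (21797.9 − 21912.6) / 21912.6 = -0.52%.
R = 1.50 + 6.30 + 0.71 × (6.30 − 2.00) + 1.16 × (-0.52)
   = 1.50 + 6.3 + 3.053 − 0.6032 = 10.25

10.25%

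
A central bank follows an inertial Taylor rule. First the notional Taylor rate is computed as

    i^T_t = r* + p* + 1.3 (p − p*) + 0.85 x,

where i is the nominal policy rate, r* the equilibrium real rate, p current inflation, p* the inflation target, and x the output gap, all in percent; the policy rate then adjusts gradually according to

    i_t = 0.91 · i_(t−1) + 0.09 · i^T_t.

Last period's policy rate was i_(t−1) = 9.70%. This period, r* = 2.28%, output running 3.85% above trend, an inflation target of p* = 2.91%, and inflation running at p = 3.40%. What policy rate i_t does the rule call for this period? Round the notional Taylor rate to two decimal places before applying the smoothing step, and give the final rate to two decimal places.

Output 3.85% above potential → x = 3.85.
i^T_t = 2.28 + 2.91 + 1.3 × (3.40 − 2.91) + 0.85 × 3.85
   = 2.28 + 2.91 + 0.637 + 3.2725 = 9.10
i_t = 0.91 × 9.70 + 0.09 × 9.10 = 8.827 + 0.819 = 9.65

9.65%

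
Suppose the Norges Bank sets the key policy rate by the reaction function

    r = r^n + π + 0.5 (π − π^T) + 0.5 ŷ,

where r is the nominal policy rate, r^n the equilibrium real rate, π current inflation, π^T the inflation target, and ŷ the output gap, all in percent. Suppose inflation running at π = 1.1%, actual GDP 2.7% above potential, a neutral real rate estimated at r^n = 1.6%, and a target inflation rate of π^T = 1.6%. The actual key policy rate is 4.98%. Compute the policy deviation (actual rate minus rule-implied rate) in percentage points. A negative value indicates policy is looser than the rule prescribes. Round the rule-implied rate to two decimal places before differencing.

Output 2.7% above potential → ŷ = 2.7.
r = 1.6 + 1.1 + 0.5 × (1.1 − 1.6) + 0.5 × 2.7
   = 1.6 + 1.1 − 0.25 + 1.35 = 3.80
Deviation = 4.98 − 3.80 = 1.18 pp.

1.18 pp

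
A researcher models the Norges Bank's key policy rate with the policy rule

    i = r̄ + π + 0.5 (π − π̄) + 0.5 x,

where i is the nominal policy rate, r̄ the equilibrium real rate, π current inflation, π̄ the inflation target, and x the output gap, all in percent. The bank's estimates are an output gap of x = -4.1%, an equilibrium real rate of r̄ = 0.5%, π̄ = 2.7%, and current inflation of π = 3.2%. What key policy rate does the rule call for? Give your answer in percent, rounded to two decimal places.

i = 0.5 + 3.2 + 0.5 × (3.2 − 2.7) + 0.5 × (-4.1)
   = 0.5 + 3.2 + 0.25 − 2.05 = 1.90

1.90%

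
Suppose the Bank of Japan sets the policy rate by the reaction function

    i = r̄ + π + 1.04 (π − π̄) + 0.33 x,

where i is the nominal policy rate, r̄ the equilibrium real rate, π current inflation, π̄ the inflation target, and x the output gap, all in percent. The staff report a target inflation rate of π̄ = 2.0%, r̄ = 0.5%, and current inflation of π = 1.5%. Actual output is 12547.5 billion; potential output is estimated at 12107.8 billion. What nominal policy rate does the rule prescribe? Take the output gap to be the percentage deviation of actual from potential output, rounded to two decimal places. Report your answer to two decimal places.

Output gap = 100 × (12547.5 − 12107.8) / 12107.8 = 3.63%.
i = 0.50 + 1.50 + 1.04 × (1.50 − 2.00) + 0.33 × 3.63
   = 0.50 + 1.5 − 0.52 + 1.1979 = 2.68

2.68%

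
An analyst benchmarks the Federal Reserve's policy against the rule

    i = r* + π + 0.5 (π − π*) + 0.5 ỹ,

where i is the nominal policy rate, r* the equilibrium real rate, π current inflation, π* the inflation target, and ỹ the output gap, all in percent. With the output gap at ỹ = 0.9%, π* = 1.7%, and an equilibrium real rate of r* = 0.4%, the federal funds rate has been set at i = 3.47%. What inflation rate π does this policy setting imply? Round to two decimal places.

Collecting π: i = r* + (1 + 0.5) π − 0.5 π* + 0.5 ỹ
1.5 π = 3.47 − 0.4 + 0.5 × 1.7 − 0.5 × 0.9 = 3.47
π = 3.47 / 1.5 = 2.31

2.31%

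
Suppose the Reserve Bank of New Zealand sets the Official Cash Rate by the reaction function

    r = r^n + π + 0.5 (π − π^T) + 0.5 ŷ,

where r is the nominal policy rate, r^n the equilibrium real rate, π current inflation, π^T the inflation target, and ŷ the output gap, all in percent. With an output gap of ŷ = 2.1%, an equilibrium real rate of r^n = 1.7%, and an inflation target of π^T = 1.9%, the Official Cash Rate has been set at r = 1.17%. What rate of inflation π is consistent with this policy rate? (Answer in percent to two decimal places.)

-0.42%

Collecting π: r = r^n + (1 + 0.5) π − 0.5 π^T + 0.5 ŷ
1.5 π = 1.17 − 1.7 + 0.5 × 1.9 − 0.5 × 2.1 = -0.63
π = -0.63 / 1.5 = -0.42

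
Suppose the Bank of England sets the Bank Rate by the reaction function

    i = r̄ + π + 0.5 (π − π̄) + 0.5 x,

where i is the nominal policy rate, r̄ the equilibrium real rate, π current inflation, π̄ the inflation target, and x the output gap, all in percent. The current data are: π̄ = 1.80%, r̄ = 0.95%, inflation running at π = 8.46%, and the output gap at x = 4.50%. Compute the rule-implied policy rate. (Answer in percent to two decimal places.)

14.99%

i = 0.95 + 8.46 + 0.5 × (8.46 − 1.80) + 0.5 × 4.50
   = 0.95 + 8.46 + 3.33 + 2.25 = 14.99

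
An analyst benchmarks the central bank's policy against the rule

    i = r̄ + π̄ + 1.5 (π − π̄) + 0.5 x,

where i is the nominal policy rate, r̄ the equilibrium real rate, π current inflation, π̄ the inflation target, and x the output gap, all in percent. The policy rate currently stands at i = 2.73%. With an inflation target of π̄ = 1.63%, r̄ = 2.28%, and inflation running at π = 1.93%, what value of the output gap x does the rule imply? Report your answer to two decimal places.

-3.26%

0.5 x = 2.73 − 2.28 − 1.63 − 1.5 × (1.93 − 1.63) = -1.63
x = -1.63 / 0.5 = -3.26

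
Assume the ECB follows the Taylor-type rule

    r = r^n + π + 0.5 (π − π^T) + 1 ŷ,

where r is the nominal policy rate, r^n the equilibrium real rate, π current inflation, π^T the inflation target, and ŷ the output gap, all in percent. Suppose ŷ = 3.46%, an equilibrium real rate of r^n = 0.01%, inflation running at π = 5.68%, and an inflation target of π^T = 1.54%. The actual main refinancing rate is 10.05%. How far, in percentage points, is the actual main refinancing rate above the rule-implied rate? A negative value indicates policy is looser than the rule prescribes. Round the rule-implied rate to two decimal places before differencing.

r = 0.01 + 5.68 + 0.5 × (5.68 − 1.54) + 1 × 3.46
   = 0.01 + 5.68 + 2.07 + 3.46 = 11.22
Deviation = 10.05 − 11.22 = -1.17 pp.

-1.17 pp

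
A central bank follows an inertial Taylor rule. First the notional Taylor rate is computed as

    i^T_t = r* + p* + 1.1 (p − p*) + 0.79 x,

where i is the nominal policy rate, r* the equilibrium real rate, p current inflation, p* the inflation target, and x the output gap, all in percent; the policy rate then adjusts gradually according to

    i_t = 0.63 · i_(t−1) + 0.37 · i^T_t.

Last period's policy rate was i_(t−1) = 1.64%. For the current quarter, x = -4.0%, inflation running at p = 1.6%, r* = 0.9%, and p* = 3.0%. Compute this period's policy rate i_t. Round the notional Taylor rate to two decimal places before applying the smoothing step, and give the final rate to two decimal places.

0.74%

i^T_t = 0.9 + 3.0 + 1.1 × (1.6 − 3.0) + 0.79 × (-4.0)
   = 0.9 + 3 − 1.54 − 3.16 = -0.80
i_t = 0.63 × 1.64 + 0.37 × (-0.80) = 1.0332 − 0.296 = 0.74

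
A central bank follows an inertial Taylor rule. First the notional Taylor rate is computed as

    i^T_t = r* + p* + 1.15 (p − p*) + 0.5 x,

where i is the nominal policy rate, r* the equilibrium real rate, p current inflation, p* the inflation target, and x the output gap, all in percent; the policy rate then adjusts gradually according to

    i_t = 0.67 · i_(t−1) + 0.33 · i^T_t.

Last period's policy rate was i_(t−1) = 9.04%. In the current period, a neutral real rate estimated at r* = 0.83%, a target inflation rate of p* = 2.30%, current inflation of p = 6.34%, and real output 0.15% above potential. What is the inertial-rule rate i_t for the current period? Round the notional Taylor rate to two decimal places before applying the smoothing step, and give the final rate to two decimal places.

8.65%

Output 0.15% above potential → x = 0.15.
i^T_t = 0.83 + 2.30 + 1.15 × (6.34 − 2.30) + 0.5 × 0.15
   = 0.83 + 2.3 + 4.646 + 0.075 = 7.85
i_t = 0.67 × 9.04 + 0.33 × 7.85 = 6.0568 + 2.5905 = 8.65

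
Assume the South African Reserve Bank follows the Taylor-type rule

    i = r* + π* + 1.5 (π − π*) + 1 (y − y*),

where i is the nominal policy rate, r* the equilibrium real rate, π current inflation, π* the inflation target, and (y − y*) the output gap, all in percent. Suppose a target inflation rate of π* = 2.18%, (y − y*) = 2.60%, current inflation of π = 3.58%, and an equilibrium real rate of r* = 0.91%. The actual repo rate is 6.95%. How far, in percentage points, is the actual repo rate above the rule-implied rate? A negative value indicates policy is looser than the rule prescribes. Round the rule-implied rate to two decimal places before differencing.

-0.84 pp

i = 0.91 + 2.18 + 1.5 × (3.58 − 2.18) + 1 × 2.60
   = 0.91 + 2.18 + 2.1 + 2.6 = 7.79
Deviation = 6.95 − 7.79 = -0.84 pp.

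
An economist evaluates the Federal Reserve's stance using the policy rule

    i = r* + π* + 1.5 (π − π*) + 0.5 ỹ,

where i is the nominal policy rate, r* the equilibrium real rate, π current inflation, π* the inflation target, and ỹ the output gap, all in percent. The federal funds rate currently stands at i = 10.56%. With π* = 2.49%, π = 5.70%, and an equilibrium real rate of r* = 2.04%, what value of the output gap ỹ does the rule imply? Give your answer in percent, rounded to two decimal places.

2.43%

0.5 ỹ = 10.56 − 2.04 − 2.49 − 1.5 × (5.70 − 2.49) = 1.215
ỹ = 1.215 / 0.5 = 2.43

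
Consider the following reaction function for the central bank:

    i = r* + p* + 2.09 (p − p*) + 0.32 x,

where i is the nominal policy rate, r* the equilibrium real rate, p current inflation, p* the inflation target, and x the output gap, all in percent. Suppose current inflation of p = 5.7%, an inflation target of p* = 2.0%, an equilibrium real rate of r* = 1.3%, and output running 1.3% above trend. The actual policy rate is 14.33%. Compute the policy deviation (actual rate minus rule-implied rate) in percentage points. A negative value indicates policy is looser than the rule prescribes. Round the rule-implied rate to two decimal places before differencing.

2.88 pp

Output 1.3% above potential → x = 1.3.
i = 1.3 + 2.0 + 2.09 × (5.7 − 2.0) + 0.32 × 1.3
   = 1.3 + 2 + 7.733 + 0.416 = 11.45
Deviation = 14.33 − 11.45 = 2.88 pp.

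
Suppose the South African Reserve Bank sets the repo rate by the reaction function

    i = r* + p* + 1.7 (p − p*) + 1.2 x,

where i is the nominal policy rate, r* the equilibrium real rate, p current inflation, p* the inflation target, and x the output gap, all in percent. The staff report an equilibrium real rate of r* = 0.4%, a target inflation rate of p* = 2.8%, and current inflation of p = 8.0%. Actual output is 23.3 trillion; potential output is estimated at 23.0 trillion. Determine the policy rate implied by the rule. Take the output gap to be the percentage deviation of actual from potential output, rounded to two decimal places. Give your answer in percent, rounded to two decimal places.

Output gap = 100 × (23.3 − 23.0) / 23.0 = 1.30%.
i = 0.40 + 2.80 + 1.7 × (8.00 − 2.80) + 1.2 × 1.30
   = 0.40 + 2.8 + 8.84 + 1.56 = 13.60

13.60%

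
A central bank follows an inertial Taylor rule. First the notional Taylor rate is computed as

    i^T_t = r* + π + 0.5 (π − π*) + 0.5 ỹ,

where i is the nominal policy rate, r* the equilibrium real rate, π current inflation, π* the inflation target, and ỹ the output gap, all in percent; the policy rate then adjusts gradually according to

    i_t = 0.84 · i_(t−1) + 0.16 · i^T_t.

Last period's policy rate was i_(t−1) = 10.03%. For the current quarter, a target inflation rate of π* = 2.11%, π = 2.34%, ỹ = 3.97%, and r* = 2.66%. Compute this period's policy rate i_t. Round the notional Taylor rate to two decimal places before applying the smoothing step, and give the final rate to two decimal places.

i^T_t = 2.66 + 2.34 + 0.5 × (2.34 − 2.11) + 0.5 × 3.97
   = 2.66 + 2.34 + 0.115 + 1.985 = 7.10
i_t = 0.84 × 10.03 + 0.16 × 7.10 = 8.4252 + 1.136 = 9.56

9.56%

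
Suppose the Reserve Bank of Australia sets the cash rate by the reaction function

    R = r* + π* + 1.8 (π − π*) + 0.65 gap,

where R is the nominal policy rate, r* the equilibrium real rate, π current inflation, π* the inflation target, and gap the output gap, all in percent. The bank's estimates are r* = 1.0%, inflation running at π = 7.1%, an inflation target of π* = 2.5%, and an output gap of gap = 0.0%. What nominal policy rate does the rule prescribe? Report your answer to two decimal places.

11.78%

R = 1.0 + 2.5 + 1.8 × (7.1 − 2.5) + 0.65 × 0.0
   = 1.0 + 2.5 + 8.28 + 0 = 11.78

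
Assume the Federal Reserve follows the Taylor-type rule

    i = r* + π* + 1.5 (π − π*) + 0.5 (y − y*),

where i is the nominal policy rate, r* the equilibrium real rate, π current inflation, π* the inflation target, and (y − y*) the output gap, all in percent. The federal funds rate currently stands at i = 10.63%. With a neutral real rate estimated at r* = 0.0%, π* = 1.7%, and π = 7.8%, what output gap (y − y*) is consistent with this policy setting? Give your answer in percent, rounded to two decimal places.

-0.44%

0.5 (y − y*) = 10.63 − 0.0 − 1.7 − 1.5 × (7.8 − 1.7) = -0.22
(y − y*) = -0.22 / 0.5 = -0.44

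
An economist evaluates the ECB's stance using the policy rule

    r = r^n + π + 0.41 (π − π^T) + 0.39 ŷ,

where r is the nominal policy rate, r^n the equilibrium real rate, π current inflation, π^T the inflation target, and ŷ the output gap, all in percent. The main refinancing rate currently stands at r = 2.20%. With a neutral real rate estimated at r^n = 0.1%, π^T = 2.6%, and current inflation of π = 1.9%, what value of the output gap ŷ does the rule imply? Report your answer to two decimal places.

0.39 ŷ = 2.20 − 0.1 − 1.9 − 0.41 × (1.9 − 2.6) = 0.487
ŷ = 0.487 / 0.39 = 1.25

1.25%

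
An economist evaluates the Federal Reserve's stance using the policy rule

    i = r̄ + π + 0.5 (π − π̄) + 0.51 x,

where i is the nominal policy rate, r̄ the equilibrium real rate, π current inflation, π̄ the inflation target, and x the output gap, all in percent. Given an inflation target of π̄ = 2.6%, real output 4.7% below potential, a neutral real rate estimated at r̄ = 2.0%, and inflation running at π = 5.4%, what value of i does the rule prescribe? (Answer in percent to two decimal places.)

Output 4.7% below potential → x = -4.7.
i = 2.0 + 5.4 + 0.5 × (5.4 − 2.6) + 0.51 × (-4.7)
   = 2.0 + 5.4 + 1.4 − 2.397 = 6.40

6.40%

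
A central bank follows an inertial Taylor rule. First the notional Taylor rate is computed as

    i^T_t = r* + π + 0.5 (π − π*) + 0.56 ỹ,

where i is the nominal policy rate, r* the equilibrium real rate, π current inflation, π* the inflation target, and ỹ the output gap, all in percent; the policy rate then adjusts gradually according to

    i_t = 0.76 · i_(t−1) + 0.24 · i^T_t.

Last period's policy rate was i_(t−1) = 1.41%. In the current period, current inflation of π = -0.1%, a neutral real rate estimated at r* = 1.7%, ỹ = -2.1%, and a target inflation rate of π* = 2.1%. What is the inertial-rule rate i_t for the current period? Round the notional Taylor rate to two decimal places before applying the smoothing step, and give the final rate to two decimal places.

i^T_t = 1.7 + (-0.1) + 0.5 × (-0.1 − 2.1) + 0.56 × (-2.1)
   = 1.7 − 0.1 − 1.1 − 1.176 = -0.68
i_t = 0.76 × 1.41 + 0.24 × (-0.68) = 1.0716 − 0.1632 = 0.91

0.91%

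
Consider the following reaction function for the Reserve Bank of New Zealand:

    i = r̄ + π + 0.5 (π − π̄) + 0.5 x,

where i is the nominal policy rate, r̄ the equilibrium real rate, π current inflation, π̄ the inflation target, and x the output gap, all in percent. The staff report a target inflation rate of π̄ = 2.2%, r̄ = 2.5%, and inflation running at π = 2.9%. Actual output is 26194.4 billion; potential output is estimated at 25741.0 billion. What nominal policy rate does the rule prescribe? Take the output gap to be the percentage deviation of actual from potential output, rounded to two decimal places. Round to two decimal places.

6.63%

Output gap = 100 × (26194.4 − 25741.0) / 25741.0 = 1.76%.
i = 2.50 + 2.90 + 0.5 × (2.90 − 2.20) + 0.5 × 1.76
   = 2.50 + 2.9 + 0.35 + 0.88 = 6.63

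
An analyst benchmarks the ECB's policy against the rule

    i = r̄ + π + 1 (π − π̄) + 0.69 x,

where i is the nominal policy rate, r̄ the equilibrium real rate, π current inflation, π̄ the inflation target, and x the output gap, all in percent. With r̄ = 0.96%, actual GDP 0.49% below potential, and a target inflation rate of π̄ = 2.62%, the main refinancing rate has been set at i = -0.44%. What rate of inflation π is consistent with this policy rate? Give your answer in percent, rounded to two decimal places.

0.78%

Output 0.49% below potential → x = -0.49.
Collecting π: i = r̄ + (1 + 1) π − 1 π̄ + 0.69 x
2 π = -0.44 − 0.96 + 1 × 2.62 − 0.69 × (-0.49) = 1.5581
π = 1.5581 / 2 = 0.78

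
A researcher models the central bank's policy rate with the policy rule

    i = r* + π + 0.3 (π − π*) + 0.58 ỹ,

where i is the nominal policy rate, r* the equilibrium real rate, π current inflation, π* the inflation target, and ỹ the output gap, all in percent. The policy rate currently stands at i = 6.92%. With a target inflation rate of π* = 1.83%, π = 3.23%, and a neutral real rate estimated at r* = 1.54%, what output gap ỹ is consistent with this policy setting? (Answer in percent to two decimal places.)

0.58 ỹ = 6.92 − 1.54 − 3.23 − 0.3 × (3.23 − 1.83) = 1.73
ỹ = 1.73 / 0.58 = 2.98

2.98%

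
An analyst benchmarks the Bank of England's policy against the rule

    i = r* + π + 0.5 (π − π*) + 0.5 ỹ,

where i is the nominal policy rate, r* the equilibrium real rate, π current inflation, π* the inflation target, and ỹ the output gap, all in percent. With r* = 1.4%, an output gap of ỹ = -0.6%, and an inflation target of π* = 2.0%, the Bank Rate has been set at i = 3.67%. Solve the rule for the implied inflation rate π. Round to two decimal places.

2.38%

Collecting π: i = r* + (1 + 0.5) π − 0.5 π* + 0.5 ỹ
1.5 π = 3.67 − 1.4 + 0.5 × 2.0 − 0.5 × (-0.6) = 3.57
π = 3.57 / 1.5 = 2.38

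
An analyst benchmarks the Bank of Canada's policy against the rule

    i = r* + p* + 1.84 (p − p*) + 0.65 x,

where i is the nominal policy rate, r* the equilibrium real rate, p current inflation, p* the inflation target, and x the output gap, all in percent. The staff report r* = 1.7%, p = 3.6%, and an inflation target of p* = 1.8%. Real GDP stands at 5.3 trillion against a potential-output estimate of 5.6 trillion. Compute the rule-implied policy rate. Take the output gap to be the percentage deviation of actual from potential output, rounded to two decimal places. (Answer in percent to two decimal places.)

3.33%

Output gap = 100 × (5.3 − 5.6) / 5.6 = -5.36%.
i = 1.70 + 1.80 + 1.84 × (3.60 − 1.80) + 0.65 × (-5.36)
   = 1.70 + 1.8 + 3.312 − 3.484 = 3.33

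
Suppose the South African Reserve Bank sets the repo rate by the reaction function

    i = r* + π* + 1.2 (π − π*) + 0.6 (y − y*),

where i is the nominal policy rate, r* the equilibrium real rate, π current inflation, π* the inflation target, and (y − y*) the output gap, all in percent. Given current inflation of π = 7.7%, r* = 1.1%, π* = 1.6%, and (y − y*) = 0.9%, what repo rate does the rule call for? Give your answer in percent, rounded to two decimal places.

10.56%

i = 1.1 + 1.6 + 1.2 × (7.7 − 1.6) + 0.6 × 0.9
   = 1.1 + 1.6 + 7.32 + 0.54 = 10.56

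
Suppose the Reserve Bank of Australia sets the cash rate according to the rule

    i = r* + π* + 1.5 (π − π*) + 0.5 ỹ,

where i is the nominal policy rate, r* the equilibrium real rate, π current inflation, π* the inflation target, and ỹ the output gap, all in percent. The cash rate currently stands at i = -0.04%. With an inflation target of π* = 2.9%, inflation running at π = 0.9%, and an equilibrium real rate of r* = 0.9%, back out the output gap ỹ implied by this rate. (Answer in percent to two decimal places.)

-1.68%

0.5 ỹ = -0.04 − 0.9 − 2.9 − 1.5 × (0.9 − 2.9) = -0.84
ỹ = -0.84 / 0.5 = -1.68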